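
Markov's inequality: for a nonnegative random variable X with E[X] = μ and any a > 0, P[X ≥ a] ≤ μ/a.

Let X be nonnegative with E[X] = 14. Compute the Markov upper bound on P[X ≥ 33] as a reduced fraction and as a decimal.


μ = E[X] = 14, a = 33.
Markov: P[X ≥ 33] ≤ μ/a = (14)/33 = 14/33.
Numerically: ≈ 0.424.
(Since a = 33 > μ = 14.000, the bound 14/33 is < 1 and informative.)

P[X ≥ 33] ≤ 14/33 ≈ 0.424.


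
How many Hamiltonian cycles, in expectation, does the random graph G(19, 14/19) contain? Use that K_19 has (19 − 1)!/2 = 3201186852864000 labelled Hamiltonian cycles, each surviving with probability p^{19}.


K_19 has (19 − 1)!/2 = 3201186852864000 labelled Hamiltonian cycles.
For each such Hamiltonian cycle H, let X_H = 1 if all 19 edges of H are present in G. Then P[X_H = 1] = p^{19} = (14/19)^{19} = 5976303958948914397184/1978419655660313589123979.
By linearity of expectation: E[X] = Σ_H E[X_H] = 3201186852864000 · p^{19} = 3201186852864000 · 5976303958948914397184/1978419655660313589123979 = 19131265662106339128470788663934976000/1978419655660313589123979.
Numerically: E[X] ≈ 9.67e+12.

E[X] = 3201186852864000 · (14/19)^{19} = 19131265662106339128470788663934976000/1978419655660313589123979 ≈ 9.67e+12.


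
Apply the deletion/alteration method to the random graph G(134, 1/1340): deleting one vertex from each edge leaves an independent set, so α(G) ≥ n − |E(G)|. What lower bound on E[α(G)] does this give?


E[|E(G)|] = C(134, 2)·p = 8911 · (1/1340) = 133/20.
E[α(G)] ≥ n − E[|E(G)|] = 134 − 133/20 = 2547/20.
Numerically: ≈ 127.35000.
(This is only a lower bound; the true E[α(G)] may be larger.)

E[α(G)] ≥ 2547/20 ≈ 127.35000.


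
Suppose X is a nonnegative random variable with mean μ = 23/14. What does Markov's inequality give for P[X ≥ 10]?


μ = E[X] = 23/14, a = 10.
Markov: P[X ≥ 10] ≤ μ/a = (23/14)/10 = 23/140.
Numerically: ≈ 0.16429.
(Since a = 10 > μ = 1.64286, the bound 23/140 is < 1 and informative.)

P[X ≥ 10] ≤ 23/140 ≈ 0.16429.


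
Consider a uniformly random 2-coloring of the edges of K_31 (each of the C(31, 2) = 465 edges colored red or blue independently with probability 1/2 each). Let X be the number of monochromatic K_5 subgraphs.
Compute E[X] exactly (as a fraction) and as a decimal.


Let X = Σ_S X_S over the C(31, 5) = 169911 subsets S of size 5, where X_S = 1 if the K_5 on S is monochromatic.
For a fixed S, the K_5 on S has C(5, 2) = 10 edges. P[all 10 edges red] = (1/2)^10, and likewise for blue, so P[monochromatic] = 2·(1/2)^10 = 2^{1 − 10} = 1/512.
By linearity: E[X] = C(31, 5) · 2^{1 − 10} = 169911 · 1/512 = 169911/512.
Numerically: E[X] ≈ 331.85742.

E[X] = C(31,5)·2^(1−C(5,2)) = 169911/512 ≈ 331.85742.


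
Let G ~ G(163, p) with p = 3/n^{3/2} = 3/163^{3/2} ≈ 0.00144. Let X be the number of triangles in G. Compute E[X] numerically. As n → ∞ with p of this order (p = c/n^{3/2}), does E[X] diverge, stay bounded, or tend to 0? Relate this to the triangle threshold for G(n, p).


Number of potential triangles: C(163, 3) = 708561.
Each occurs with probability p³ ≈ (0.00144)³ ≈ 2.99585e-09.
By linearity: E[X] = C(163, 3)·p³ ≈ 708561 · 2.99585e-09 ≈ 0.002.
Since α = 3/2 > 1, p = c/n^{3/2} = o(1/n) is below the triangle threshold p ~ 1/n. Asymptotically E[X] ~ (c³/6)·n^{3(1−α)} = (3³/6)·n^{-1.5} → 0, so by Markov's inequality G has no triangles w.h.p.

E[X] ≈ 0.002; in regime p = Θ(1/n^{3/2}) E[X] tends to 0 (below the triangle threshold p ~ 1/n).


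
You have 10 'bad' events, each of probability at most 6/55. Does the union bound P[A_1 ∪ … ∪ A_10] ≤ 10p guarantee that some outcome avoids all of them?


Union bound: P[∪_{i=1}^{10} A_i] ≤ Σ_i P[A_i] ≤ 10·p = 10·(6/55) = 12/11.
Numerically: 12/11 ≈ 1.090909.
Is 12/11 < 1? NO.
Since the bound 12/11 is ≥ 1, the union bound is uninformative here; it does NOT by itself certify existence.

10·p = 12/11 ≈ 1.090909; existence NOT certified by the union bound.


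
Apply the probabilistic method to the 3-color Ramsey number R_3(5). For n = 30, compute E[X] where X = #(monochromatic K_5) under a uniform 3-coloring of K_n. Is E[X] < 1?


E[X] = C(30, 5) · 3^{1 − 10} = 142506 · 3^{−9} = 142506/19683.
As a reduced fraction: E[X] = 5278/729 ≈ 7.24005.
Is E[X] < 1? NO.
Since E[X] ≥ 1, the first-moment bound is inconclusive at n = 30; it does NOT by itself certify R_3(5) > 30.

E[X] = 5278/729 ≈ 7.24005; E[X] ≥ 1; first-moment method inconclusive here.


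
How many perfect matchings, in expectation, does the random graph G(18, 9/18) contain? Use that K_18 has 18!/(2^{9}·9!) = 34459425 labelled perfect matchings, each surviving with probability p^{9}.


K_18 has 18!/(2^{9}·9!) = 34459425 labelled perfect matchings.
For each such perfect matching H, let X_H = 1 if all 9 edges of H are present in G. Then P[X_H = 1] = p^{9} = (1/2)^{9} = 1/512.
By linearity of expectation: E[X] = Σ_H E[X_H] = 34459425 · p^{9} = 34459425 · 1/512 = 34459425/512.
Numerically: E[X] ≈ 67304.

E[X] = 34459425 · (1/2)^{9} = 34459425/512 ≈ 67304.


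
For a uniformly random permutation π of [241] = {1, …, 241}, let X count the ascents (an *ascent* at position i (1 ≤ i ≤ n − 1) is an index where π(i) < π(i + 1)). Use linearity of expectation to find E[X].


Write X = Σ X_I over i = 1, …, 240, with X_I the indicator of one ascent.
There are 240 indicators.
For each fixed i, the pair (π(i), π(i+1)) is a uniformly random ordered pair of distinct values from {1, …, 241}; by symmetry P[π(i) < π(i+1)] = 1/2.
By linearity: E[X] = 240 · (1/2) = (241 − 1) · (1/2) = 120 ≈ 120.0000.

E[X] = 120 = 120.0000.


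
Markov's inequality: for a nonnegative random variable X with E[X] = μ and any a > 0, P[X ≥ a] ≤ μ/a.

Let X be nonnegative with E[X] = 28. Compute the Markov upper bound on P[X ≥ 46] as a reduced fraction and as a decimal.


μ = E[X] = 28, a = 46.
Markov: P[X ≥ 46] ≤ μ/a = (28)/46 = 14/23.
Numerically: ≈ 0.608696.
(Since a = 46 > μ = 28.000000, the bound 14/23 is < 1 and informative.)

P[X ≥ 46] ≤ 14/23 ≈ 0.608696.


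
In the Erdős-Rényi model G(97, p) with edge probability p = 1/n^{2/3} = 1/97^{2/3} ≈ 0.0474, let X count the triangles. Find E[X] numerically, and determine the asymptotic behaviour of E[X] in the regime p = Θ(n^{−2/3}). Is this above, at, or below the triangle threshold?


Number of potential triangles: C(97, 3) = 147440.
Each occurs with probability p³ ≈ (0.0474)³ ≈ 1.06281e-04.
By linearity: E[X] = C(97, 3)·p³ ≈ 147440 · 1.06281e-04 ≈ 15.670.
Since α = 2/3 < 1, p = c/n^{2/3} ≫ 1/n is above the triangle threshold p ~ 1/n. Asymptotically E[X] ~ (c³/6)·n^{3(1−α)} = (1³/6)·n^{1} → ∞; triangles are abundant w.h.p.

E[X] ≈ 15.670; in regime p = Θ(1/n^{2/3}) E[X] diverges (above the triangle threshold p ~ 1/n).


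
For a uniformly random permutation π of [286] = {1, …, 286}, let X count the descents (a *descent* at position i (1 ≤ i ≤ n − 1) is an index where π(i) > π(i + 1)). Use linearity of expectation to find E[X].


Write X = Σ X_I over i = 1, …, 285, with X_I the indicator of one descent.
There are 285 indicators.
For each fixed i, the pair (π(i), π(i+1)) is a uniformly random ordered pair of distinct values from {1, …, 286}; by symmetry P[π(i) > π(i+1)] = 1/2.
By linearity: E[X] = 285 · (1/2) = (286 − 1) · (1/2) = 285/2 ≈ 142.50000.

E[X] = 285/2 = 142.50000.


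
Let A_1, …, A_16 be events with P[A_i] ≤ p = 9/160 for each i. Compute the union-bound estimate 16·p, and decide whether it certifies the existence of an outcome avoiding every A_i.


Union bound: P[∪_{i=1}^{16} A_i] ≤ Σ_i P[A_i] ≤ 16·p = 16·(9/160) = 9/10.
Numerically: 9/10 ≈ 0.900000.
Is 9/10 < 1? YES.
Since P[∪ A_i] ≤ 9/10 < 1, the complement has P[∩ A_i^c] ≥ 1 − 9/10 = 1/10 > 0, so some outcome avoids every A_i.

16·p = 9/10 ≈ 0.900000; existence CERTIFIED by the union bound.


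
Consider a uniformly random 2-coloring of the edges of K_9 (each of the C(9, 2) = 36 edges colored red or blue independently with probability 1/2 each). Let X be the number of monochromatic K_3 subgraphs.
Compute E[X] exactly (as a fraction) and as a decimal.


Let X = Σ_S X_S over the C(9, 3) = 84 subsets S of size 3, where X_S = 1 if the K_3 on S is monochromatic.
For a fixed S, the K_3 on S has C(3, 2) = 3 edges. P[all 3 edges red] = (1/2)^3, and likewise for blue, so P[monochromatic] = 2·(1/2)^3 = 2^{1 − 3} = 1/4.
By linearity of expectation: E[X] = C(9, 3) · 2^{1 − 3} = 84 · 1/4 = 21.
Numerically: E[X] ≈ 21.000000.

E[X] = C(9,3)·2^(1−C(3,2)) = 21 ≈ 21.000000.


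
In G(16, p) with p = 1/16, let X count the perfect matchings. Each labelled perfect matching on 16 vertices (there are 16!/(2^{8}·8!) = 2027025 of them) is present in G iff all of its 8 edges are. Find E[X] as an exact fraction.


K_16 has 16!/(2^{8}·8!) = 2027025 labelled perfect matchings.
For each such perfect matching H, let X_H = 1 if all 8 edges of H are present in G. Then P[X_H = 1] = p^{8} = (1/16)^{8} = 1/4294967296.
By linearity: E[X] = Σ_H E[X_H] = 2027025 · p^{8} = 2027025 · 1/4294967296 = 2027025/4294967296.
Numerically: E[X] ≈ 0.00047195.

E[X] = 2027025 · (1/16)^{8} = 2027025/4294967296 ≈ 0.00047195.


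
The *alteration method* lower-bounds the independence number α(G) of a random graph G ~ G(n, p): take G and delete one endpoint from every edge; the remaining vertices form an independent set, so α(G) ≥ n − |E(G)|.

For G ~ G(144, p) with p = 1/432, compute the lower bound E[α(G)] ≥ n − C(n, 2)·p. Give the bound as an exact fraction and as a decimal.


E[|E(G)|] = C(144, 2)·p = 10296 · (1/432) = 143/6.
E[α(G)] ≥ n − E[|E(G)|] = 144 − 143/6 = 721/6.
Numerically: ≈ 120.167.
(This is only a lower bound; the true E[α(G)] may be larger.)

E[α(G)] ≥ 721/6 ≈ 120.167.


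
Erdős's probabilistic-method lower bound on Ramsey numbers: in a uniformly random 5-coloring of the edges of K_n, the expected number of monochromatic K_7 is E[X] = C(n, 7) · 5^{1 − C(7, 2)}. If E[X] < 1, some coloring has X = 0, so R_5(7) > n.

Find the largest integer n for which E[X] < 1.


We need C(n, 7) · 5^{1 − 21} < 1, i.e. C(n, 7) < 5^{21 − 1} = 95367431640625.
Check values of n near the boundary:
  n = 332: C(332, 7) = 82772214646616; 82772214646616 < 95367431640625? YES
  n = 333: C(333, 7) = 84549532139028; 84549532139028 < 95367431640625? YES
  n = 334: C(334, 7) = 86359460961576; 86359460961576 < 95367431640625? YES
  n = 335: C(335, 7) = 88202498238195; 88202498238195 < 95367431640625? YES
  n = 336: C(336, 7) = 90079147136880; 90079147136880 < 95367431640625? YES
  n = 337: C(337, 7) = 91989916924632; 91989916924632 < 95367431640625? YES
  n = 338: C(338, 7) = 93935323022736; 93935323022736 < 95367431640625? YES
  n = 339: C(339, 7) = 95915887062372; 95915887062372 < 95367431640625? NO
  n = 340: C(340, 7) = 97932136940560; 97932136940560 < 95367431640625? NO
The largest n with C(n, 7) < 95367431640625 is n = 338 (where E[X] = 93935323022736/95367431640625 ≈ 0.98498). Hence R_5(7) > 338, i.e. R_5(7) ≥ 339.

Largest n = 338; hence R_5(7) > 338.


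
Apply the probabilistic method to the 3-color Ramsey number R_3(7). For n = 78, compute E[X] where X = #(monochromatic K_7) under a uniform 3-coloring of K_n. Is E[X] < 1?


E[X] = C(78, 7) · 3^{1 − 21} = 2641902120 · 3^{−20} = 2641902120/3486784401.
As a reduced fraction: E[X] = 293544680/387420489 ≈ 0.7576901.
Is E[X] < 1? YES.
Since E[X] < 1, there exists a 3-coloring of K_{78} with no monochromatic K_7; hence R_3(7) > 78.

E[X] = 293544680/387420489 ≈ 0.7576901; E[X] < 1, so R_3(7) > 78.


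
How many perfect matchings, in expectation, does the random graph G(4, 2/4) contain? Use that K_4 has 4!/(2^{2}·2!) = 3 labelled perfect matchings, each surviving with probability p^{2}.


K_4 has 4!/(2^{2}·2!) = 3 labelled perfect matchings.
For each such perfect matching H, let X_H = 1 if all 2 edges of H are present in G. Then P[X_H = 1] = p^{2} = (1/2)^{2} = 1/4.
Summing the indicators: E[X] = Σ_H E[X_H] = 3 · p^{2} = 3 · 1/4 = 3/4.
Numerically: E[X] ≈ 0.75.

E[X] = 3 · (1/2)^{2} = 3/4 ≈ 0.75.


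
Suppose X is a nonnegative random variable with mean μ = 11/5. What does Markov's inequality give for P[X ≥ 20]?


μ = E[X] = 11/5, a = 20.
Markov: P[X ≥ 20] ≤ μ/a = (11/5)/20 = 11/100.
Numerically: ≈ 0.110000.
(Since a = 20 > μ = 2.200000, the bound 11/100 is < 1 and informative.)

P[X ≥ 20] ≤ 11/100 ≈ 0.110000.


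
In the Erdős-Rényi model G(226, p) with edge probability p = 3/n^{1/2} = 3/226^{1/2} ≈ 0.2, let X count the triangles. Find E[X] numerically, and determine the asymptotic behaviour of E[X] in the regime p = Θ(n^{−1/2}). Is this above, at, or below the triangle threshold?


Number of potential triangles: C(226, 3) = 1898400.
Each occurs with probability p³ ≈ (0.2)³ ≈ 7.94696e-03.
By linearity: E[X] = C(226, 3)·p³ ≈ 1898400 · 7.94696e-03 ≈ 15086.512.
Since α = 1/2 < 1, p = c/n^{1/2} ≫ 1/n is above the triangle threshold p ~ 1/n. Asymptotically E[X] ~ (c³/6)·n^{3(1−α)} = (3³/6)·n^{1.5} → ∞; triangles are abundant w.h.p.

E[X] ≈ 15086.512; in regime p = Θ(1/n^{1/2}) E[X] diverges (above the triangle threshold p ~ 1/n).


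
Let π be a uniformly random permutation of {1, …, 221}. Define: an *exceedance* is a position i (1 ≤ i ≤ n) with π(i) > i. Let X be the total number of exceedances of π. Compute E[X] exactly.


Write X = Σ_{i=1}^{221} X_i, where X_i = 1_{π(i) > i}.
For each fixed i, π(i) is uniform over {1, …, 221} (marginal of a uniform permutation), so P[π(i) > i] = (n − i)/n. Summing: Σ_{i=1}^{221} (n − i)/n = (0 + 1 + … + 220)/221 = 221(221 − 1)/(2·221) = (221 − 1)/2.
Hence E[X] = Σ_{i=1}^{221} (221 − i)/221 = 110 ≈ 110.000000.

E[X] = 110 = 110.000000.


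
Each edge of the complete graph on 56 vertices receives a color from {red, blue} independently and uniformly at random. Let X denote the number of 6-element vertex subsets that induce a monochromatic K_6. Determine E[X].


Let X = Σ_S X_S over the C(56, 6) = 32468436 subsets S of size 6, where X_S = 1 if the K_6 on S is monochromatic.
For a fixed S, the K_6 on S has C(6, 2) = 15 edges. P[all 15 edges red] = (1/2)^15, and likewise for blue, so P[monochromatic] = 2·(1/2)^15 = 2^{1 − 15} = 1/16384.
Summing: E[X] = C(56, 6) · 2^{1 − 15} = 32468436 · 1/16384 = 8117109/4096.
Numerically: E[X] ≈ 1981.716064.

E[X] = C(56,6)·2^(1−C(6,2)) = 8117109/4096 ≈ 1981.716064.


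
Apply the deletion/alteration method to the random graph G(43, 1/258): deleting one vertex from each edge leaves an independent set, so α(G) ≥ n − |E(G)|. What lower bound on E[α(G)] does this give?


E[|E(G)|] = C(43, 2)·p = 903 · (1/258) = 7/2.
E[α(G)] ≥ n − E[|E(G)|] = 43 − 7/2 = 79/2.
Numerically: ≈ 39.500000.
(This is only a lower bound; the true E[α(G)] may be larger.)

E[α(G)] ≥ 79/2 ≈ 39.500000.


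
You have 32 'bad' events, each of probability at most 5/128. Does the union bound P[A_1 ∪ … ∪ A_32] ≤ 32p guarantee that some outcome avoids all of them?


Union bound: P[∪_{i=1}^{32} A_i] ≤ Σ_i P[A_i] ≤ 32·p = 32·(5/128) = 5/4.
Numerically: 5/4 ≈ 1.250000.
Is 5/4 < 1? NO.
Since the bound 5/4 is ≥ 1, the union bound is uninformative here; it does NOT by itself certify existence.

32·p = 5/4 ≈ 1.250000; existence NOT certified by the union bound.


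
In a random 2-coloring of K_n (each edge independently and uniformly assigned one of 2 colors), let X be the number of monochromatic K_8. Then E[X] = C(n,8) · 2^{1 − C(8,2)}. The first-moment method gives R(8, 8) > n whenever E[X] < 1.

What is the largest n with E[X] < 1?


We need C(n, 8) · 2^{1 − 28} < 1, i.e. C(n, 8) < 2^{28 − 1} = 134217728.
Check values of n near the boundary:
  n = 38: C(38, 8) = 48903492; 48903492 < 134217728? YES
  n = 39: C(39, 8) = 61523748; 61523748 < 134217728? YES
  n = 40: C(40, 8) = 76904685; 76904685 < 134217728? YES
  n = 41: C(41, 8) = 95548245; 95548245 < 134217728? YES
  n = 42: C(42, 8) = 118030185; 118030185 < 134217728? YES
  n = 43: C(43, 8) = 145008513; 145008513 < 134217728? NO
The largest n with C(n, 8) < 134217728 is n = 42 (where E[X] = 118030185/134217728 ≈ 0.8793934). Hence R(8, 8) > 42, i.e. R(8, 8) ≥ 43.

Largest n = 42; hence R(8, 8) > 42.


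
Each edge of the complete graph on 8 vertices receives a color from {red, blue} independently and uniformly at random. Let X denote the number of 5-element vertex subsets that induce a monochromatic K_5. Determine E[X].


Let X = Σ_S X_S over the C(8, 5) = 56 subsets S of size 5, where X_S = 1 if the K_5 on S is monochromatic.
For a fixed S, the K_5 on S has C(5, 2) = 10 edges. P[all 10 edges red] = (1/2)^10, and likewise for blue, so P[monochromatic] = 2·(1/2)^10 = 2^{1 − 10} = 1/512.
By linearity: E[X] = C(8, 5) · 2^{1 − 10} = 56 · 1/512 = 7/64.
Numerically: E[X] ≈ 0.109375.

E[X] = C(8,5)·2^(1−C(5,2)) = 7/64 ≈ 0.109375.


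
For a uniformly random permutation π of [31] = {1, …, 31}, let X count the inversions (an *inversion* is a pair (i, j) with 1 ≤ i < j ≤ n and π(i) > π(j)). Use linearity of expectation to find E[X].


Write X = Σ X_I over the C(31, 2) = 465 pairs i < j, with X_I the indicator of one inversion.
There are 465 indicators.
For each fixed pair i < j, the values π(i) and π(j) are two distinct elements of {1, …, 31} in uniformly random order; by symmetry P[π(i) > π(j)] = 1/2.
By linearity: E[X] = 465 · (1/2) = C(31, 2) · (1/2) = 465/2 = 465/2 ≈ 232.50000.

E[X] = 465/2 = 232.50000.


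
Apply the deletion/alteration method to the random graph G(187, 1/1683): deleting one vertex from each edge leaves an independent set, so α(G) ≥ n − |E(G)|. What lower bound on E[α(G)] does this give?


E[|E(G)|] = C(187, 2)·p = 17391 · (1/1683) = 31/3.
E[α(G)] ≥ n − E[|E(G)|] = 187 − 31/3 = 530/3.
Numerically: ≈ 176.66667.
(This is only a lower bound; the true E[α(G)] may be larger.)

E[α(G)] ≥ 530/3 ≈ 176.66667.


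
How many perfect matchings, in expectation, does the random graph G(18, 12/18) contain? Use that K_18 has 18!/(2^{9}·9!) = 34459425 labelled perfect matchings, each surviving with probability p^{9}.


K_18 has 18!/(2^{9}·9!) = 34459425 labelled perfect matchings.
For each such perfect matching H, let X_H = 1 if all 9 edges of H are present in G. Then P[X_H = 1] = p^{9} = (2/3)^{9} = 512/19683.
By linearity of expectation: E[X] = Σ_H E[X_H] = 34459425 · p^{9} = 34459425 · 512/19683 = 217817600/243.
Numerically: E[X] ≈ 8.96e+05.

E[X] = 34459425 · (2/3)^{9} = 217817600/243 ≈ 8.96e+05.


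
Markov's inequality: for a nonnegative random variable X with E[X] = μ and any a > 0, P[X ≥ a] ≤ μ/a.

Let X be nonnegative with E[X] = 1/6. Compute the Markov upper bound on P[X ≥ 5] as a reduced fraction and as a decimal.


μ = E[X] = 1/6, a = 5.
Markov: P[X ≥ 5] ≤ μ/a = (1/6)/5 = 1/30.
Numerically: ≈ 0.033333.
(Since a = 5 > μ = 0.166667, the bound 1/30 is < 1 and informative.)

P[X ≥ 5] ≤ 1/30 ≈ 0.033333.


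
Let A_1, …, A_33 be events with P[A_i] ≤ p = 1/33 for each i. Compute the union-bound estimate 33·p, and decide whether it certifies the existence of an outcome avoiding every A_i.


Union bound: P[∪_{i=1}^{33} A_i] ≤ Σ_i P[A_i] ≤ 33·p = 33·(1/33) = 1.
Numerically: 1 ≈ 1.0000.
Is 1 < 1? NO.
Since the bound 1 is ≥ 1, the union bound is uninformative here; it does NOT by itself certify existence.

33·p = 1 ≈ 1.0000; existence NOT certified by the union bound.


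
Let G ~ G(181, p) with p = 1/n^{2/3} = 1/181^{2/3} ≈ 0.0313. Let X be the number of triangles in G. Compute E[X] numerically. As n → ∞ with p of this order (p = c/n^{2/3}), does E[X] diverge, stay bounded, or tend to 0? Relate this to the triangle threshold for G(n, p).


Number of potential triangles: C(181, 3) = 971970.
Each occurs with probability p³ ≈ (0.0313)³ ≈ 3.05241e-05.
By linearity: E[X] = C(181, 3)·p³ ≈ 971970 · 3.05241e-05 ≈ 29.669.
Since α = 2/3 < 1, p = c/n^{2/3} ≫ 1/n is above the triangle threshold p ~ 1/n. Asymptotically E[X] ~ (c³/6)·n^{3(1−α)} = (1³/6)·n^{1} → ∞; triangles are abundant w.h.p.

E[X] ≈ 29.669; in regime p = Θ(1/n^{2/3}) E[X] diverges (above the triangle threshold p ~ 1/n).


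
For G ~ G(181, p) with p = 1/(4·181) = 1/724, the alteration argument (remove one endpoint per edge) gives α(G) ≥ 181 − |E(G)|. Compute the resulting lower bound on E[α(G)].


E[|E(G)|] = C(181, 2)·p = 16290 · (1/724) = 45/2.
E[α(G)] ≥ n − E[|E(G)|] = 181 − 45/2 = 317/2.
Numerically: ≈ 158.500000.
(This is only a lower bound; the true E[α(G)] may be larger.)

E[α(G)] ≥ 317/2 ≈ 158.500000.


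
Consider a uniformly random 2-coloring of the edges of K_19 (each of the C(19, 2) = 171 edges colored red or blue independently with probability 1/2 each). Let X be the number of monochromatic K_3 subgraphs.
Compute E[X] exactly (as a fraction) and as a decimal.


Let X = Σ_S X_S over the C(19, 3) = 969 subsets S of size 3, where X_S = 1 if the K_3 on S is monochromatic.
For a fixed S, the K_3 on S has C(3, 2) = 3 edges. P[all 3 edges red] = (1/2)^3, and likewise for blue, so P[monochromatic] = 2·(1/2)^3 = 2^{1 − 3} = 1/4.
Summing: E[X] = C(19, 3) · 2^{1 − 3} = 969 · 1/4 = 969/4.
Numerically: E[X] ≈ 242.25000.

E[X] = C(19,3)·2^(1−C(3,2)) = 969/4 ≈ 242.25000.


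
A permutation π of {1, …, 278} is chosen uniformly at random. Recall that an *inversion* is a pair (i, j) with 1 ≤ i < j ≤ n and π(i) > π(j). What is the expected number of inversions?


Write X = Σ X_I over the C(278, 2) = 38503 pairs i < j, with X_I the indicator of one inversion.
There are 38503 indicators.
For each fixed pair i < j, the values π(i) and π(j) are two distinct elements of {1, …, 278} in uniformly random order; by symmetry P[π(i) > π(j)] = 1/2.
By linearity: E[X] = 38503 · (1/2) = C(278, 2) · (1/2) = 38503/2 = 38503/2 ≈ 19251.5000.

E[X] = 38503/2 = 19251.5000.


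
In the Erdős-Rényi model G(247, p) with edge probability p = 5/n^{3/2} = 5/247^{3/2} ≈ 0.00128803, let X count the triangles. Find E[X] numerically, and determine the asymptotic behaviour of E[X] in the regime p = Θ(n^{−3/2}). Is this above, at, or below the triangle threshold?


Number of potential triangles: C(247, 3) = 2481115.
Each occurs with probability p³ ≈ (0.00128803)³ ≈ 2.13684846e-09.
By linearity: E[X] = C(247, 3)·p³ ≈ 2481115 · 2.13684846e-09 ≈ 0.005302.
Since α = 3/2 > 1, p = c/n^{3/2} = o(1/n) is below the triangle threshold p ~ 1/n. Asymptotically E[X] ~ (c³/6)·n^{3(1−α)} = (5³/6)·n^{-1.5} → 0, so by Markov's inequality G has no triangles w.h.p.

E[X] ≈ 0.005302; in regime p = Θ(1/n^{3/2}) E[X] tends to 0 (below the triangle threshold p ~ 1/n).


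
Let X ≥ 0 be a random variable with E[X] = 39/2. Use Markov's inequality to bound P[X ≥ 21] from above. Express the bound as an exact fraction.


μ = E[X] = 39/2, a = 21.
Markov: P[X ≥ 21] ≤ μ/a = (39/2)/21 = 13/14.
Numerically: ≈ 0.929.
(Since a = 21 > μ = 19.500, the bound 13/14 is < 1 and informative.)

P[X ≥ 21] ≤ 13/14 ≈ 0.929.


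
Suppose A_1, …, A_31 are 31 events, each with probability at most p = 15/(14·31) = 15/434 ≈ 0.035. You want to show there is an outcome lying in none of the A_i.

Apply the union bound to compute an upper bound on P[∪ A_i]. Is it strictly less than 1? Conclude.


Union bound: P[∪_{i=1}^{31} A_i] ≤ Σ_i P[A_i] ≤ 31·p = 31·(15/434) = 15/14.
Numerically: 15/14 ≈ 1.071.
Is 15/14 < 1? NO.
Since the bound 15/14 is ≥ 1, the union bound is uninformative here; it does NOT by itself certify existence.

31·p = 15/14 ≈ 1.071; existence NOT certified by the union bound.


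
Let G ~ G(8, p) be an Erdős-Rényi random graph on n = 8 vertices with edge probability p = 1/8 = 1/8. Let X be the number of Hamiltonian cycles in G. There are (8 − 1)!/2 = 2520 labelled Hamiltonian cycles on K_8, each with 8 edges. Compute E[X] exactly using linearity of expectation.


K_8 has (8 − 1)!/2 = 2520 labelled Hamiltonian cycles.
For each such Hamiltonian cycle H, let X_H = 1 if all 8 edges of H are present in G. Then P[X_H = 1] = p^{8} = (1/8)^{8} = 1/16777216.
By linearity: E[X] = Σ_H E[X_H] = 2520 · p^{8} = 2520 · 1/16777216 = 315/2097152.
Numerically: E[X] ≈ 0.000150204.

E[X] = 2520 · (1/8)^{8} = 315/2097152 ≈ 0.000150204.


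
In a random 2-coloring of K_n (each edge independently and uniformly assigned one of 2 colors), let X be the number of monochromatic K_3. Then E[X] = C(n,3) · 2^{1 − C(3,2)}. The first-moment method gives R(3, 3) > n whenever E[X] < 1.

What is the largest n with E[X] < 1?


We need C(n, 3) · 2^{1 − 3} < 1, i.e. C(n, 3) < 2^{3 − 1} = 4.
Check values of n near the boundary:
  n = 3: C(3, 3) = 1; 1 < 4? YES
  n = 4: C(4, 3) = 4; 4 < 4? NO
  n = 5: C(5, 3) = 10; 10 < 4? NO
  n = 6: C(6, 3) = 20; 20 < 4? NO
The largest n with C(n, 3) < 4 is n = 3 (where E[X] = 1/4 ≈ 0.25000). Hence R(3, 3) > 3, i.e. R(3, 3) ≥ 4.

Largest n = 3; hence R(3, 3) > 3.


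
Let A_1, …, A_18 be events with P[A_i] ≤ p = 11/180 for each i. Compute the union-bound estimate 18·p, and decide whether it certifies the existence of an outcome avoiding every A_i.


Union bound: P[∪_{i=1}^{18} A_i] ≤ Σ_i P[A_i] ≤ 18·p = 18·(11/180) = 11/10.
Numerically: 11/10 ≈ 1.1000000.
Is 11/10 < 1? NO.
Since the bound 11/10 is ≥ 1, the union bound is uninformative here; it does NOT by itself certify existence.

18·p = 11/10 ≈ 1.1000000; existence NOT certified by the union bound.


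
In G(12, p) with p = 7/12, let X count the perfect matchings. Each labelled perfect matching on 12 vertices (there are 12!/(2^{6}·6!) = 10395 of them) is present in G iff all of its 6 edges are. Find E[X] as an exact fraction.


K_12 has 12!/(2^{6}·6!) = 10395 labelled perfect matchings.
For each such perfect matching H, let X_H = 1 if all 6 edges of H are present in G. Then P[X_H = 1] = p^{6} = (7/12)^{6} = 117649/2985984.
By linearity of expectation: E[X] = Σ_H E[X_H] = 10395 · p^{6} = 10395 · 117649/2985984 = 45294865/110592.
Numerically: E[X] ≈ 409.567.

E[X] = 10395 · (7/12)^{6} = 45294865/110592 ≈ 409.567.


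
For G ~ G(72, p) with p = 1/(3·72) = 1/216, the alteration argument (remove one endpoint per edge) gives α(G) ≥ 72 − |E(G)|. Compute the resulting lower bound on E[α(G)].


E[|E(G)|] = C(72, 2)·p = 2556 · (1/216) = 71/6.
E[α(G)] ≥ n − E[|E(G)|] = 72 − 71/6 = 361/6.
Numerically: ≈ 60.167.
(This is only a lower bound; the true E[α(G)] may be larger.)

E[α(G)] ≥ 361/6 ≈ 60.167.


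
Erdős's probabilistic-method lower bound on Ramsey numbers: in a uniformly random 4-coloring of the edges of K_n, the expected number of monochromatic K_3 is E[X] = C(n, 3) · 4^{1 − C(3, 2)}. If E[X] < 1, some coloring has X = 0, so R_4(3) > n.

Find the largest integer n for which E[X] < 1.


We need C(n, 3) · 4^{1 − 3} < 1, i.e. C(n, 3) < 4^{3 − 1} = 16.
Check values of n near the boundary:
  n = 3: C(3, 3) = 1; 1 < 16? YES
  n = 4: C(4, 3) = 4; 4 < 16? YES
  n = 5: C(5, 3) = 10; 10 < 16? YES
  n = 6: C(6, 3) = 20; 20 < 16? NO
  n = 7: C(7, 3) = 35; 35 < 16? NO
  n = 8: C(8, 3) = 56; 56 < 16? NO
The largest n with C(n, 3) < 16 is n = 5 (where E[X] = 5/8 ≈ 0.625000). Hence R_4(3) > 5, i.e. R_4(3) ≥ 6.

Largest n = 5; hence R_4(3) > 5.


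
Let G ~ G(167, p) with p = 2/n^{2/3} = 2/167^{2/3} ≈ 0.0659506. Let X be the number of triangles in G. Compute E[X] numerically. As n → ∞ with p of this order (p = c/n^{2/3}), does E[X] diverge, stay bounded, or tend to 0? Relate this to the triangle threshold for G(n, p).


Number of potential triangles: C(167, 3) = 762355.
Each occurs with probability p³ ≈ (0.0659506)³ ≈ 2.86851447e-04.
By linearity: E[X] = C(167, 3)·p³ ≈ 762355 · 2.86851447e-04 ≈ 218.682635.
Since α = 2/3 < 1, p = c/n^{2/3} ≫ 1/n is above the triangle threshold p ~ 1/n. Asymptotically E[X] ~ (c³/6)·n^{3(1−α)} = (2³/6)·n^{1} → ∞; triangles are abundant w.h.p.

E[X] ≈ 218.682635; in regime p = Θ(1/n^{2/3}) E[X] diverges (above the triangle threshold p ~ 1/n).


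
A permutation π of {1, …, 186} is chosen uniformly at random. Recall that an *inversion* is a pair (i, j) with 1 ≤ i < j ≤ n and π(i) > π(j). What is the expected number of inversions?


Write X = Σ X_I over the C(186, 2) = 17205 pairs i < j, with X_I the indicator of one inversion.
There are 17205 indicators.
For each fixed pair i < j, the values π(i) and π(j) are two distinct elements of {1, …, 186} in uniformly random order; by symmetry P[π(i) > π(j)] = 1/2.
By linearity: E[X] = 17205 · (1/2) = C(186, 2) · (1/2) = 17205/2 = 17205/2 ≈ 8602.500.

E[X] = 17205/2 = 8602.500.


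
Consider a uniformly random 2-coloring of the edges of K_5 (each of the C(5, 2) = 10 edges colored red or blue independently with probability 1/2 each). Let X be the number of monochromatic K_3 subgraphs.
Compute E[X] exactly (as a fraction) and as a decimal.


Let X = Σ_S X_S over the C(5, 3) = 10 subsets S of size 3, where X_S = 1 if the K_3 on S is monochromatic.
For a fixed S, the K_3 on S has C(3, 2) = 3 edges. P[all 3 edges red] = (1/2)^3, and likewise for blue, so P[monochromatic] = 2·(1/2)^3 = 2^{1 − 3} = 1/4.
By linearity: E[X] = C(5, 3) · 2^{1 − 3} = 10 · 1/4 = 5/2.
Numerically: E[X] ≈ 2.5000.

E[X] = C(5,3)·2^(1−C(3,2)) = 5/2 ≈ 2.5000.


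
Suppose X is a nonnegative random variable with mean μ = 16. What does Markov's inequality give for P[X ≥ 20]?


μ = E[X] = 16, a = 20.
Markov: P[X ≥ 20] ≤ μ/a = (16)/20 = 4/5.
Numerically: ≈ 0.80000.
(Since a = 20 > μ = 16.00000, the bound 4/5 is < 1 and informative.)

P[X ≥ 20] ≤ 4/5 ≈ 0.80000.


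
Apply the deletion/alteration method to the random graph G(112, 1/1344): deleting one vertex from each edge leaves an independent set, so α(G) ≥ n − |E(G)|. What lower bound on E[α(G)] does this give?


E[|E(G)|] = C(112, 2)·p = 6216 · (1/1344) = 37/8.
E[α(G)] ≥ n − E[|E(G)|] = 112 − 37/8 = 859/8.
Numerically: ≈ 107.37500.
(This is only a lower bound; the true E[α(G)] may be larger.)

E[α(G)] ≥ 859/8 ≈ 107.37500.


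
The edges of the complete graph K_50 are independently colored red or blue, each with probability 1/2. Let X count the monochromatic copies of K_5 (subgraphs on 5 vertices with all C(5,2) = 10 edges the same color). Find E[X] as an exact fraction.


Let X = Σ_S X_S over the C(50, 5) = 2118760 subsets S of size 5, where X_S = 1 if the K_5 on S is monochromatic.
For a fixed S, the K_5 on S has C(5, 2) = 10 edges. P[all 10 edges red] = (1/2)^10, and likewise for blue, so P[monochromatic] = 2·(1/2)^10 = 2^{1 − 10} = 1/512.
Summing: E[X] = C(50, 5) · 2^{1 − 10} = 2118760 · 1/512 = 264845/64.
Numerically: E[X] ≈ 4138.20312.

E[X] = C(50,5)·2^(1−C(5,2)) = 264845/64 ≈ 4138.20312.


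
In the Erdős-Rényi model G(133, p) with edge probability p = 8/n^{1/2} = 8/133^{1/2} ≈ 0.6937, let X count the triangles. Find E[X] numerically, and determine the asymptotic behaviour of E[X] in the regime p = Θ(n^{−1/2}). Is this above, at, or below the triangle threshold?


Number of potential triangles: C(133, 3) = 383306.
Each occurs with probability p³ ≈ (0.6937)³ ≈ 3.338047e-01.
By linearity: E[X] = C(133, 3)·p³ ≈ 383306 · 3.338047e-01 ≈ 127949.3597.
Since α = 1/2 < 1, p = c/n^{1/2} ≫ 1/n is above the triangle threshold p ~ 1/n. Asymptotically E[X] ~ (c³/6)·n^{3(1−α)} = (8³/6)·n^{1.5} → ∞; triangles are abundant w.h.p.

E[X] ≈ 127949.3597; in regime p = Θ(1/n^{1/2}) E[X] diverges (above the triangle threshold p ~ 1/n).


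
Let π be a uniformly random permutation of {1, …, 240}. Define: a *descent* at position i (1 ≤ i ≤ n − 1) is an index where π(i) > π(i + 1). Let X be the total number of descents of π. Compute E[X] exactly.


Write X = Σ X_I over i = 1, …, 239, with X_I the indicator of one descent.
There are 239 indicators.
For each fixed i, the pair (π(i), π(i+1)) is a uniformly random ordered pair of distinct values from {1, …, 240}; by symmetry P[π(i) > π(i+1)] = 1/2.
By linearity: E[X] = 239 · (1/2) = (240 − 1) · (1/2) = 239/2 ≈ 119.5000.

E[X] = 239/2 = 119.5000.


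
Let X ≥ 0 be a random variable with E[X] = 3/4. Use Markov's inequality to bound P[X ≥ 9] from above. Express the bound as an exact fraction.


μ = E[X] = 3/4, a = 9.
Markov: P[X ≥ 9] ≤ μ/a = (3/4)/9 = 1/12.
Numerically: ≈ 0.0833.
(Since a = 9 > μ = 0.7500, the bound 1/12 is < 1 and informative.)

P[X ≥ 9] ≤ 1/12 ≈ 0.0833.


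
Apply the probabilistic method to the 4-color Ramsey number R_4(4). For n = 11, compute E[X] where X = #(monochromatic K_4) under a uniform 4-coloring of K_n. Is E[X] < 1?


E[X] = C(11, 4) · 4^{1 − 6} = 330 · 4^{−5} = 330/1024.
As a reduced fraction: E[X] = 165/512 ≈ 0.3222656.
Is E[X] < 1? YES.
Since E[X] < 1, there exists a 4-coloring of K_{11} with no monochromatic K_4; hence R_4(4) > 11.

E[X] = 165/512 ≈ 0.3222656; E[X] < 1, so R_4(4) > 11.


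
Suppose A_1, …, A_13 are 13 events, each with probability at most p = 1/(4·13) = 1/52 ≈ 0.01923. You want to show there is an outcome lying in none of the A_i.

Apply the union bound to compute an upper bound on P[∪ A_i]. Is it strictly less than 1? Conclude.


Union bound: P[∪_{i=1}^{13} A_i] ≤ Σ_i P[A_i] ≤ 13·p = 13·(1/52) = 1/4.
Numerically: 1/4 ≈ 0.25000.
Is 1/4 < 1? YES.
Since P[∪ A_i] ≤ 1/4 < 1, the complement has P[∩ A_i^c] ≥ 1 − 1/4 = 3/4 > 0, so some outcome avoids every A_i.

13·p = 1/4 ≈ 0.25000; existence CERTIFIED by the union bound.


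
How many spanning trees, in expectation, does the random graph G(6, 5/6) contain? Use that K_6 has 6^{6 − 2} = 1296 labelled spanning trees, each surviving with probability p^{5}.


K_6 has 6^{6 − 2} = 1296 labelled spanning trees.
For each such spanning tree H, let X_H = 1 if all 5 edges of H are present in G. Then P[X_H = 1] = p^{5} = (5/6)^{5} = 3125/7776.
Summing the indicators: E[X] = Σ_H E[X_H] = 1296 · p^{5} = 1296 · 3125/7776 = 3125/6.
Numerically: E[X] ≈ 521.

E[X] = 1296 · (5/6)^{5} = 3125/6 ≈ 521.


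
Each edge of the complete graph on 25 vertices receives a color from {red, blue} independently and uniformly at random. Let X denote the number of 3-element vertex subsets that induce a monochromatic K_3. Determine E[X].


Let X = Σ_S X_S over the C(25, 3) = 2300 subsets S of size 3, where X_S = 1 if the K_3 on S is monochromatic.
For a fixed S, the K_3 on S has C(3, 2) = 3 edges. P[all 3 edges red] = (1/2)^3, and likewise for blue, so P[monochromatic] = 2·(1/2)^3 = 2^{1 − 3} = 1/4.
By linearity: E[X] = C(25, 3) · 2^{1 − 3} = 2300 · 1/4 = 575.
Numerically: E[X] ≈ 575.00000.

E[X] = C(25,3)·2^(1−C(3,2)) = 575 ≈ 575.00000.


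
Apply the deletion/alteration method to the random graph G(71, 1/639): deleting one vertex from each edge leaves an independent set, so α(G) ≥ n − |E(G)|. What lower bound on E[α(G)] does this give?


E[|E(G)|] = C(71, 2)·p = 2485 · (1/639) = 35/9.
E[α(G)] ≥ n − E[|E(G)|] = 71 − 35/9 = 604/9.
Numerically: ≈ 67.1111.
(This is only a lower bound; the true E[α(G)] may be larger.)

E[α(G)] ≥ 604/9 ≈ 67.1111.


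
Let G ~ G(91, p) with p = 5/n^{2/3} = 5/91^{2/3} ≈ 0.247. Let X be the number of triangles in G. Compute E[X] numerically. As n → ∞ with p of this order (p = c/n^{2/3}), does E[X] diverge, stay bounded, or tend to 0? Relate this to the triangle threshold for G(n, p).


Number of potential triangles: C(91, 3) = 121485.
Each occurs with probability p³ ≈ (0.247)³ ≈ 1.50948e-02.
By linearity: E[X] = C(91, 3)·p³ ≈ 121485 · 1.50948e-02 ≈ 1833.791.
Since α = 2/3 < 1, p = c/n^{2/3} ≫ 1/n is above the triangle threshold p ~ 1/n. Asymptotically E[X] ~ (c³/6)·n^{3(1−α)} = (5³/6)·n^{1} → ∞; triangles are abundant w.h.p.

E[X] ≈ 1833.791; in regime p = Θ(1/n^{2/3}) E[X] diverges (above the triangle threshold p ~ 1/n).


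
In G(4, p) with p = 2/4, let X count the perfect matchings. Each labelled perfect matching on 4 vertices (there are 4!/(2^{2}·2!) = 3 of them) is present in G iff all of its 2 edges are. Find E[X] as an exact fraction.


K_4 has 4!/(2^{2}·2!) = 3 labelled perfect matchings.
For each such perfect matching H, let X_H = 1 if all 2 edges of H are present in G. Then P[X_H = 1] = p^{2} = (1/2)^{2} = 1/4.
Summing the indicators: E[X] = Σ_H E[X_H] = 3 · p^{2} = 3 · 1/4 = 3/4.
Numerically: E[X] ≈ 0.75.

E[X] = 3 · (1/2)^{2} = 3/4 ≈ 0.75.


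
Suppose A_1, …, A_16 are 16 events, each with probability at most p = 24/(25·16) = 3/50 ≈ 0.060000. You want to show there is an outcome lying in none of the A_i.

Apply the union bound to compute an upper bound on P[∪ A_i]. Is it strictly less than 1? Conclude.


Union bound: P[∪_{i=1}^{16} A_i] ≤ Σ_i P[A_i] ≤ 16·p = 16·(3/50) = 24/25.
Numerically: 24/25 ≈ 0.960000.
Is 24/25 < 1? YES.
Since P[∪ A_i] ≤ 24/25 < 1, the complement has P[∩ A_i^c] ≥ 1 − 24/25 = 1/25 > 0, so some outcome avoids every A_i.

16·p = 24/25 ≈ 0.960000; existence CERTIFIED by the union bound.


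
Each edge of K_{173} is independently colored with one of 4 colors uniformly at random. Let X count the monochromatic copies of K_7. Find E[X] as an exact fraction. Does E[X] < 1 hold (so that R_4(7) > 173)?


E[X] = C(173, 7) · 4^{1 − 21} = 813769676772 · 4^{−20} = 813769676772/1099511627776.
As a reduced fraction: E[X] = 203442419193/274877906944 ≈ 0.740.
Is E[X] < 1? YES.
Since E[X] < 1, there exists a 4-coloring of K_{173} with no monochromatic K_7; hence R_4(7) > 173.

E[X] = 203442419193/274877906944 ≈ 0.740; E[X] < 1, so R_4(7) > 173.


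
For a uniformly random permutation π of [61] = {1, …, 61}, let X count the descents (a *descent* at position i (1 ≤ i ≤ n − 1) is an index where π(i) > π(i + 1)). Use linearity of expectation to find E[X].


Write X = Σ X_I over i = 1, …, 60, with X_I the indicator of one descent.
There are 60 indicators.
For each fixed i, the pair (π(i), π(i+1)) is a uniformly random ordered pair of distinct values from {1, …, 61}; by symmetry P[π(i) > π(i+1)] = 1/2.
By linearity: E[X] = 60 · (1/2) = (61 − 1) · (1/2) = 30 ≈ 30.000.

E[X] = 30 = 30.000.


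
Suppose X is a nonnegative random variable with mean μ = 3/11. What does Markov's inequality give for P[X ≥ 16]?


μ = E[X] = 3/11, a = 16.
Markov: P[X ≥ 16] ≤ μ/a = (3/11)/16 = 3/176.
Numerically: ≈ 0.017045.
(Since a = 16 > μ = 0.272727, the bound 3/176 is < 1 and informative.)

P[X ≥ 16] ≤ 3/176 ≈ 0.017045.


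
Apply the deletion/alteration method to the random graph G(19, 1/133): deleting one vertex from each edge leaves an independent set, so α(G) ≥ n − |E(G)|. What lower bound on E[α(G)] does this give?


E[|E(G)|] = C(19, 2)·p = 171 · (1/133) = 9/7.
E[α(G)] ≥ n − E[|E(G)|] = 19 − 9/7 = 124/7.
Numerically: ≈ 17.714286.
(This is only a lower bound; the true E[α(G)] may be larger.)

E[α(G)] ≥ 124/7 ≈ 17.714286.


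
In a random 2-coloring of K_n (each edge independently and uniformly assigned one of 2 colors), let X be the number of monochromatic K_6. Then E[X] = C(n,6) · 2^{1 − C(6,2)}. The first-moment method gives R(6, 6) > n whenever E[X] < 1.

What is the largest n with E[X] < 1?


We need C(n, 6) · 2^{1 − 15} < 1, i.e. C(n, 6) < 2^{15 − 1} = 16384.
Check values of n near the boundary:
  n = 13: C(13, 6) = 1716; 1716 < 16384? YES
  n = 14: C(14, 6) = 3003; 3003 < 16384? YES
  n = 15: C(15, 6) = 5005; 5005 < 16384? YES
  n = 16: C(16, 6) = 8008; 8008 < 16384? YES
  n = 17: C(17, 6) = 12376; 12376 < 16384? YES
  n = 18: C(18, 6) = 18564; 18564 < 16384? NO
  n = 19: C(19, 6) = 27132; 27132 < 16384? NO
  n = 20: C(20, 6) = 38760; 38760 < 16384? NO
The largest n with C(n, 6) < 16384 is n = 17 (where E[X] = 1547/2048 ≈ 0.755371). Hence R(6, 6) > 17, i.e. R(6, 6) ≥ 18.

Largest n = 17; hence R(6, 6) > 17.
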